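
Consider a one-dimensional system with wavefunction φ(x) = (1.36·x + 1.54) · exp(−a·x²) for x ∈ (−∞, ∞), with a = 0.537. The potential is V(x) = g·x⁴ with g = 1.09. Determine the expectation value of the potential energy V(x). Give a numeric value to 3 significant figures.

1.46

⟨V⟩ = ∫ V(x)·|φ|² dx / ∫|φ|² dx.
Expand each integrand as polynomial × e^(−2ax²) and use ∫x^(2j)·e^(−2ax²) dx = (2j−1)!!/(4a)^j · √(π/(2a)), odd powers → 0; here √(π/(2a)) = 1.7103.
State is unnormalized: ∫|φ|² dx = 5.5289, and ∫φ*·V(x)·φ dx = 8.0934, so ⟨V⟩ = 8.0934 / 5.5289.
⟨V⟩ = 1.4639.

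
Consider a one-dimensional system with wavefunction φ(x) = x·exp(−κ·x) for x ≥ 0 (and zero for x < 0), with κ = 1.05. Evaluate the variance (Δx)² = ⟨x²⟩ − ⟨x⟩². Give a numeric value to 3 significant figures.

0.680

Compute ⟨x⟩ and ⟨x²⟩ separately, then (Δx)² = ⟨x²⟩ − ⟨x⟩².
Every integrand reduces to terms xʲ·e^(−2κx) on [0, ∞); use ∫₀^∞ xʲ·e^(−2κx) dx = j!/(2κ)^(j+1).
Normalization: ∫|φ|² dx = 0.21596.
⟨x⟩ = 1.4286 and ⟨x²⟩ = 2.7211.
(Δx)² = 2.7211 − (1.4286)² = 0.68027.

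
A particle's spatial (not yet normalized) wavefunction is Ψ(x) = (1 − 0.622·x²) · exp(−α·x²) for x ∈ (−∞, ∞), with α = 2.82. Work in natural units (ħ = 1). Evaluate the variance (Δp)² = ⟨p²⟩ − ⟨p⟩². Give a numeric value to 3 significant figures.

Compute ⟨p⟩ and ⟨p²⟩ separately; (Δp)² = ⟨p²⟩ − ⟨p⟩².
Expand each integrand as polynomial × e^(−2αx²) and use ∫x^(2j)·e^(−2αx²) dx = (2j−1)!!/(4α)^j · √(π/(2α)), odd powers → 0; here √(π/(2α)) = 0.74634. Differentiate with the product rule, d/dx e^(−αx²) = −2αx·e^(−αx²).
Normalization: ∫|Ψ|² dx = 0.67084.
⟨p⟩ = 0.0000 and ⟨p²⟩ = 3.5502.
(Δp)² = 3.5502 − (0.0000)² = 3.5502.

3.55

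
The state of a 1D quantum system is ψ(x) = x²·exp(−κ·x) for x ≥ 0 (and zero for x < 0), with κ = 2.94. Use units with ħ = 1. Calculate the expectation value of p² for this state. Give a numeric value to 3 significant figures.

p² ψ = −ħ² d²ψ/dx²; ⟨p²⟩ = −ħ² ∫ ψ*·ψ'' dx / ∫|ψ|² dx.
Differentiate x²·exp(−κ·x) with the product rule; every integrand then reduces to terms xʲ·e^(−2κx) on [0, ∞), with ∫₀^∞ xʲ·e^(−2κx) dx = j!/(2κ)^(j+1).
State is unnormalized: ∫|ψ|² dx = 0.0034145, and ∫ψ*·(−ħ² ψ'') dx = 0.0098378, so ⟨p²⟩ = 0.0098378 / 0.0034145.
⟨p²⟩ = 2.8812.

2.88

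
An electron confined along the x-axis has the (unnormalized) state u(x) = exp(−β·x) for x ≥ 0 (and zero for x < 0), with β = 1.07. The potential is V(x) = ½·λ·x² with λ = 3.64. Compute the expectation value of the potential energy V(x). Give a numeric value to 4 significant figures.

0.7948

⟨V⟩ = ∫ V(x)·|u|² dx / ∫|u|² dx.
Every integrand reduces to terms xʲ·e^(−2βx) on [0, ∞); use ∫₀^∞ xʲ·e^(−2βx) dx = j!/(2β)^(j+1).
State is unnormalized: ∫|u|² dx = 0.46729, and ∫u*·V(x)·u dx = 0.37142, so ⟨V⟩ = 0.37142 / 0.46729.
⟨V⟩ = 0.79483.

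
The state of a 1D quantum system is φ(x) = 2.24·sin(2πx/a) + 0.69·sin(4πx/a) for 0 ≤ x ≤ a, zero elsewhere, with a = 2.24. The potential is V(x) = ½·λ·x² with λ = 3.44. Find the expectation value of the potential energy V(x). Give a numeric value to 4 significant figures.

2.993

⟨V⟩ = ∫ V(x)·|φ|² dx / ∫|φ|² dx.
On 0 ≤ x ≤ a (j ≠ l): ∫sin²(jπx/a) dx = a/2, ∫sin(jπx/a)·sin(lπx/a) dx = 0; diagonal moments ∫x·sin²(jπx/a) dx = a²/4, ∫x²·sin²(jπx/a) dx = a³·(1/6 − 1/(4j²π²)); cross terms ∫x·sin(jπx/a)·sin(lπx/a) dx = 0 for j + l even and −4jla²/(π²(j² − l²)²) for j + l odd, ∫x²·sin(jπx/a)·sin(lπx/a) dx = (−1)^(j+l)·4jla³/(π²(j² − l²)²); higher powers the same way via product-to-sum and parts.
State is unnormalized: ∫|φ|² dx = 6.1529, and ∫φ*·V(x)·φ dx = 18.417, so ⟨V⟩ = 18.417 / 6.1529.
⟨V⟩ = 2.9932.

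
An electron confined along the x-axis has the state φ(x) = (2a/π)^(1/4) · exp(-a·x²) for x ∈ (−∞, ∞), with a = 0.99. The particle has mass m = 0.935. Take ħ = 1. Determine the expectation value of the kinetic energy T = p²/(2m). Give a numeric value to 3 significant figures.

0.529

T = −(ħ²/2m) d²/dx², so ⟨T⟩ = −(ħ²/2m) ∫ φ*·φ'' dx; with m = 0.935.
Gaussian moments: ∫x^(2j)·e^(−2ax²) dx = (2j−1)!!/(4a)^j · √(π/(2a)), odd powers integrate to 0; here √(π/(2a)) = 1.2596. Derivatives: d/dx e^(−ax²) = −2ax·e^(−ax²), d²/dx² e^(−ax²) = (4a²x² − 2a)·e^(−ax²).
⟨T⟩ = 0.52941.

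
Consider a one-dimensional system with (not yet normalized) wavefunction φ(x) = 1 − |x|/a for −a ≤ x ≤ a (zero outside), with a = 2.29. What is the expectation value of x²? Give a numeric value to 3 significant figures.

⟨x²⟩ = ∫ x²·|φ|² dx / ∫|φ|² dx (integrals over the domain).
φ is even, so ∫ over [−a, a] = 2∫₀ᵃ with φ = 1 − x/a there: ∫₀ᵃ (1 − x/a)² dx = a/3, ∫₀ᵃ x²(1 − x/a)² dx = a³/30, ∫₀ᵃ x⁴(1 − x/a)² dx = a⁵/105.
State is unnormalized: ∫|φ|² dx = 1.5267, and ∫φ*·x²·φ dx = 0.80060, so ⟨x²⟩ = 0.80060 / 1.5267.
⟨x²⟩ = 0.52441.

0.524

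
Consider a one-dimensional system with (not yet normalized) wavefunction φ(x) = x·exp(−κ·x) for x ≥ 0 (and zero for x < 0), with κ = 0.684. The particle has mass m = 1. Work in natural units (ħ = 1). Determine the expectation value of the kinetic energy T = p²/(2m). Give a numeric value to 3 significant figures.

0.234

T = −(ħ²/2m) d²/dx², so ⟨T⟩ = −(ħ²/2m) ∫ φ*·φ'' dx / ∫|φ|² dx; with m = 1.
Differentiate x·exp(−κ·x) with the product rule; every integrand then reduces to terms xʲ·e^(−2κx) on [0, ∞), with ∫₀^∞ xʲ·e^(−2κx) dx = j!/(2κ)^(j+1).
State is unnormalized: ∫|φ|² dx = 0.78122, and ∫φ*·(−ħ²/2m · φ'') dx = 0.18275, so ⟨T⟩ = 0.18275 / 0.78122.
⟨T⟩ = 0.23393.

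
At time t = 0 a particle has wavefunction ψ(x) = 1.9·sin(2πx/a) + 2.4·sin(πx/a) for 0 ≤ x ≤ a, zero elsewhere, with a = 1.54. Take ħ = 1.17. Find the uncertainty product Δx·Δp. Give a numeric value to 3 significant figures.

Δx = √(⟨x²⟩−⟨x⟩²), Δp = √(⟨p²⟩−⟨p⟩²).
On 0 ≤ x ≤ a (j ≠ l): ∫sin²(jπx/a) dx = a/2, ∫sin(jπx/a)·sin(lπx/a) dx = 0; diagonal moments ∫x·sin²(jπx/a) dx = a²/4, ∫x²·sin²(jπx/a) dx = a³·(1/6 − 1/(4j²π²)); cross terms ∫x·sin(jπx/a)·sin(lπx/a) dx = 0 for j + l even and −4jla²/(π²(j² − l²)²) for j + l odd, ∫x²·sin(jπx/a)·sin(lπx/a) dx = (−1)^(j+l)·4jla³/(π²(j² − l²)²); higher powers the same way via product-to-sum and parts. d²/dx² sin(jπx/a) = −(jπ/a)²·sin(jπx/a); on 0 ≤ x ≤ a, ∫sin²(jπx/a) dx = a/2 and ∫sin(jπx/a)·sin(lπx/a) dx = 0 for j ≠ l, so only diagonal terms survive in ∫|ψ|² and ∫ψ·ψ″; ∫ψ·ψ′ dx = [ψ²/2] between the walls = 0.
Normalization: ∫|ψ|² dx = 7.2149.
⟨x⟩ = 0.50001, ⟨x²⟩ = 0.28931 ⇒ Δx = 0.19826.
⟨p⟩ = 0.0000, ⟨p²⟩ = 12.281 ⇒ Δp = 3.5045.
Δx·Δp = 0.69479.

0.695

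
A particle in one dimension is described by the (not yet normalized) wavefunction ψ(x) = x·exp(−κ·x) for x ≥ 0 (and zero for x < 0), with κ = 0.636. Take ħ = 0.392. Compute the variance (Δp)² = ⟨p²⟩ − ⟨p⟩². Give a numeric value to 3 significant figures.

Compute ⟨p⟩ and ⟨p²⟩ separately; (Δp)² = ⟨p²⟩ − ⟨p⟩².
Differentiate x·exp(−κ·x) with the product rule; every integrand then reduces to terms xʲ·e^(−2κx) on [0, ∞), with ∫₀^∞ xʲ·e^(−2κx) dx = j!/(2κ)^(j+1).
Normalization: ∫|ψ|² dx = 0.97178.
⟨p⟩ = 0.0000 and ⟨p²⟩ = 0.062156.
(Δp)² = 0.062156 − (0.0000)² = 0.062156.

0.0622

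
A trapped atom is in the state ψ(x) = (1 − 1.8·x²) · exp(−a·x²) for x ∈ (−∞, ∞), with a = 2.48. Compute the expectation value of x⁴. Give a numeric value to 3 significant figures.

0.0140

⟨x⁴⟩ = ∫ x⁴·|ψ|² dx / ∫|ψ|² dx (integrals over the domain).
Expand each integrand as polynomial × e^(−2ax²) and use ∫x^(2j)·e^(−2ax²) dx = (2j−1)!!/(4a)^j · √(π/(2a)), odd powers → 0; here √(π/(2a)) = 0.79586.
State is unnormalized: ∫|ψ|² dx = 0.58565, and ∫ψ*·x⁴·ψ dx = 0.0081970, so ⟨x⁴⟩ = 0.0081970 / 0.58565.
⟨x⁴⟩ = 0.013996.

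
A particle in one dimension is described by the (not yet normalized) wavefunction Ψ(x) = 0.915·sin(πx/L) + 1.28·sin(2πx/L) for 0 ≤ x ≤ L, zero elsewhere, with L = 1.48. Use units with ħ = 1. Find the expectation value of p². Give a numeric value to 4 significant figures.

13.45

p² Ψ = −ħ² d²Ψ/dx²; ⟨p²⟩ = −ħ² ∫ Ψ*·Ψ'' dx / ∫|Ψ|² dx.
d²/dx² sin(jπx/L) = −(jπ/L)²·sin(jπx/L); on 0 ≤ x ≤ L, ∫sin²(jπx/L) dx = L/2 and ∫sin(jπx/L)·sin(lπx/L) dx = 0 for j ≠ l, so only diagonal terms survive in ∫|Ψ|² and ∫Ψ·Ψ″; ∫Ψ·Ψ′ dx = [Ψ²/2] between the walls = 0.
State is unnormalized: ∫|Ψ|² dx = 1.8320, and ∫Ψ*·(−ħ² Ψ'') dx = 24.643, so ⟨p²⟩ = 24.643 / 1.8320.
⟨p²⟩ = 13.452.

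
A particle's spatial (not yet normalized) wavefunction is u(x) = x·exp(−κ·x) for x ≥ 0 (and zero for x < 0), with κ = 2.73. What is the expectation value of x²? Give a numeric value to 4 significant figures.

0.4025

⟨x²⟩ = ∫ x²·|u|² dx / ∫|u|² dx (integrals over the domain).
Every integrand reduces to terms xʲ·e^(−2κx) on [0, ∞); use ∫₀^∞ xʲ·e^(−2κx) dx = j!/(2κ)^(j+1).
State is unnormalized: ∫|u|² dx = 0.012287, and ∫u*·x²·u dx = 0.0049459, so ⟨x²⟩ = 0.0049459 / 0.012287.
⟨x²⟩ = 0.40253.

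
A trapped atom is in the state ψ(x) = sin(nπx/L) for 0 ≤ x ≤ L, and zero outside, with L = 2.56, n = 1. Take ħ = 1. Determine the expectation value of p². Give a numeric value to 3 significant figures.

p² ψ = −ħ² d²ψ/dx²; ⟨p²⟩ = −ħ² ∫ ψ*·ψ'' dx / ∫|ψ|² dx.
d/dx sin(nπx/L) = (nπ/L)·cos(nπx/L) and d²/dx² sin(nπx/L) = −(nπ/L)²·sin(nπx/L); on 0 ≤ x ≤ L, ∫sin²(nπx/L) dx = L/2 and ∫sin(nπx/L)·cos(nπx/L) dx = 0.
State is unnormalized: ∫|ψ|² dx = 1.2800, and ∫ψ*·(−ħ² ψ'') dx = 1.9277, so ⟨p²⟩ = 1.9277 / 1.2800.
⟨p²⟩ = 1.5060.

1.51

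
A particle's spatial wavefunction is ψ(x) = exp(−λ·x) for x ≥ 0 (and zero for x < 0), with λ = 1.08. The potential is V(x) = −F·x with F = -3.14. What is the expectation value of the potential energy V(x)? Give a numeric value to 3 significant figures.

1.45

⟨V⟩ = ∫ V(x)·|ψ|² dx / ∫|ψ|² dx.
Every integrand reduces to terms xʲ·e^(−2λx) on [0, ∞); use ∫₀^∞ xʲ·e^(−2λx) dx = j!/(2λ)^(j+1).
State is unnormalized: ∫|ψ|² dx = 0.46296, and ∫ψ*·V(x)·ψ dx = 0.67301, so ⟨V⟩ = 0.67301 / 0.46296.
⟨V⟩ = 1.4537.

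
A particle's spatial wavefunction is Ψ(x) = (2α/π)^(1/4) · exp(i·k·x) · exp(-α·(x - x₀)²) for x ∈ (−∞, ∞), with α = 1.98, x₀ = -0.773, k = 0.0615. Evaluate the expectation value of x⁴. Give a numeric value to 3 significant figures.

⟨x⁴⟩ = ∫ x⁴·|Ψ|² dx (integrals over the domain).
Gaussian moments (u = x − x₀): ∫u^(2j)·e^(−2αu²) du = (2j−1)!!/(4α)^j · √(π/(2α)), odd powers integrate to 0; here √(π/(2α)) = 0.89069.
⟨x⁴⟩ = 0.85754.

0.858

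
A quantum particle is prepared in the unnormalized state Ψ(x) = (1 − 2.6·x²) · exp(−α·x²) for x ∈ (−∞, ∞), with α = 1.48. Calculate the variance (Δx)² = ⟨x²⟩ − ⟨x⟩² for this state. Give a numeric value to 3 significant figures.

0.303

Compute ⟨x⟩ and ⟨x²⟩ separately, then (Δx)² = ⟨x²⟩ − ⟨x⟩².
Expand each integrand as polynomial × e^(−2αx²) and use ∫x^(2j)·e^(−2αx²) dx = (2j−1)!!/(4α)^j · √(π/(2α)), odd powers → 0; here √(π/(2α)) = 1.0302.
Normalization: ∫|Ψ|² dx = 0.72144.
⟨x⟩ = 0.0000 and ⟨x²⟩ = 0.30349.
(Δx)² = 0.30349 − (0.0000)² = 0.30349.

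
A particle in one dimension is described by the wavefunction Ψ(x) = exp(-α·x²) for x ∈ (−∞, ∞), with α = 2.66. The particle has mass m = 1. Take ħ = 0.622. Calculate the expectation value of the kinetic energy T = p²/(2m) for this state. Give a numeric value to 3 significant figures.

T = −(ħ²/2m) d²/dx², so ⟨T⟩ = −(ħ²/2m) ∫ Ψ*·Ψ'' dx / ∫|Ψ|² dx; with m = 1.
Gaussian moments: ∫x^(2j)·e^(−2αx²) dx = (2j−1)!!/(4α)^j · √(π/(2α)), odd powers integrate to 0; here √(π/(2α)) = 0.76846. Derivatives: d/dx e^(−αx²) = −2αx·e^(−αx²), d²/dx² e^(−αx²) = (4α²x² − 2α)·e^(−αx²).
State is unnormalized: ∫|Ψ|² dx = 0.76846, and ∫Ψ*·(−ħ²/2m · Ψ'') dx = 0.39541, so ⟨T⟩ = 0.39541 / 0.76846.
⟨T⟩ = 0.51456.

0.515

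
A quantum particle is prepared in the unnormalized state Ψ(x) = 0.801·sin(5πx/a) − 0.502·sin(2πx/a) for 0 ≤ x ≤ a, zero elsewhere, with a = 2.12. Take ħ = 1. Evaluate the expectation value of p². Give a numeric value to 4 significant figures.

41.89

p² Ψ = −ħ² d²Ψ/dx²; ⟨p²⟩ = −ħ² ∫ Ψ*·Ψ'' dx / ∫|Ψ|² dx.
d²/dx² sin(jπx/a) = −(jπ/a)²·sin(jπx/a); on 0 ≤ x ≤ a, ∫sin²(jπx/a) dx = a/2 and ∫sin(jπx/a)·sin(lπx/a) dx = 0 for j ≠ l, so only diagonal terms survive in ∫|Ψ|² and ∫Ψ·Ψ″; ∫Ψ·Ψ′ dx = [Ψ²/2] between the walls = 0.
State is unnormalized: ∫|Ψ|² dx = 0.94722, and ∫Ψ*·(−ħ² Ψ'') dx = 39.683, so ⟨p²⟩ = 39.683 / 0.94722.
⟨p²⟩ = 41.894.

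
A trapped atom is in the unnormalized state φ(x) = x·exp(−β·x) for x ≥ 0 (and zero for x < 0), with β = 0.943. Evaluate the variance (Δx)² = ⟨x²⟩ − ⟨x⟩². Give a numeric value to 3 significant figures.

0.843

Compute ⟨x⟩ and ⟨x²⟩ separately, then (Δx)² = ⟨x²⟩ − ⟨x⟩².
Every integrand reduces to terms xʲ·e^(−2βx) on [0, ∞); use ∫₀^∞ xʲ·e^(−2βx) dx = j!/(2β)^(j+1).
Normalization: ∫|φ|² dx = 0.29813.
⟨x⟩ = 1.5907 and ⟨x²⟩ = 3.3736.
(Δx)² = 3.3736 − (1.5907)² = 0.84341.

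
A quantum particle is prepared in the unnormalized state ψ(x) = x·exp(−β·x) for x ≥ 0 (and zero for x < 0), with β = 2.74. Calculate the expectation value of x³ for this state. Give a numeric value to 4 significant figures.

⟨x³⟩ = ∫ x³·|ψ|² dx / ∫|ψ|² dx (integrals over the domain).
Every integrand reduces to terms xʲ·e^(−2βx) on [0, ∞); use ∫₀^∞ xʲ·e^(−2βx) dx = j!/(2β)^(j+1).
State is unnormalized: ∫|ψ|² dx = 0.012153, and ∫ψ*·x³·ψ dx = 0.0044310, so ⟨x³⟩ = 0.0044310 / 0.012153.
⟨x³⟩ = 0.36459.

0.3646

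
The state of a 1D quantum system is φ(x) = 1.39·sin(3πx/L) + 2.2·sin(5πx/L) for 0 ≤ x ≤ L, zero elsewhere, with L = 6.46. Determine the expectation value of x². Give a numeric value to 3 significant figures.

15.6

⟨x²⟩ = ∫ x²·|φ|² dx / ∫|φ|² dx (integrals over the domain).
On 0 ≤ x ≤ L (j ≠ l): ∫sin²(jπx/L) dx = L/2, ∫sin(jπx/L)·sin(lπx/L) dx = 0; diagonal moments ∫x·sin²(jπx/L) dx = L²/4, ∫x²·sin²(jπx/L) dx = L³·(1/6 − 1/(4j²π²)); cross terms ∫x·sin(jπx/L)·sin(lπx/L) dx = 0 for j + l even and −4jlL²/(π²(j² − l²)²) for j + l odd, ∫x²·sin(jπx/L)·sin(lπx/L) dx = (−1)^(j+l)·4jlL³/(π²(j² − l²)²); higher powers the same way via product-to-sum and parts.
State is unnormalized: ∫|φ|² dx = 21.874, and ∫φ*·x²·φ dx = 340.64, so ⟨x²⟩ = 340.64 / 21.874.
⟨x²⟩ = 15.573.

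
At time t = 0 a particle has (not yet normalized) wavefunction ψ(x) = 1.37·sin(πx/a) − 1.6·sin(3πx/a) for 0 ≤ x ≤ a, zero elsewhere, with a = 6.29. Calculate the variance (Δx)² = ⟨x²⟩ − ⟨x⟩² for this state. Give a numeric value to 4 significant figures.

Compute ⟨x⟩ and ⟨x²⟩ separately, then (Δx)² = ⟨x²⟩ − ⟨x⟩².
On 0 ≤ x ≤ a (j ≠ l): ∫sin²(jπx/a) dx = a/2, ∫sin(jπx/a)·sin(lπx/a) dx = 0; diagonal moments ∫x·sin²(jπx/a) dx = a²/4, ∫x²·sin²(jπx/a) dx = a³·(1/6 − 1/(4j²π²)); cross terms ∫x·sin(jπx/a)·sin(lπx/a) dx = 0 for j + l even and −4jla²/(π²(j² − l²)²) for j + l odd, ∫x²·sin(jπx/a)·sin(lπx/a) dx = (−1)^(j+l)·4jla³/(π²(j² − l²)²); higher powers the same way via product-to-sum and parts.
Normalization: ∫|ψ|² dx = 13.954.
⟨x⟩ = 3.1450 and ⟨x²⟩ = 10.726.
(Δx)² = 10.726 − (3.1450)² = 0.83530.

0.8353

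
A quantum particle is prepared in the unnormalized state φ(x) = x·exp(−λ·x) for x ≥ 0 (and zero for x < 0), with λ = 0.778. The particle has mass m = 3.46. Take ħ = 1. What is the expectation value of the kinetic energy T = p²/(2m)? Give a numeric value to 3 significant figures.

0.0875

T = −(ħ²/2m) d²/dx², so ⟨T⟩ = −(ħ²/2m) ∫ φ*·φ'' dx / ∫|φ|² dx; with m = 3.46.
Differentiate x·exp(−λ·x) with the product rule; every integrand then reduces to terms xʲ·e^(−2λx) on [0, ∞), with ∫₀^∞ xʲ·e^(−2λx) dx = j!/(2λ)^(j+1).
State is unnormalized: ∫|φ|² dx = 0.53089, and ∫φ*·(−ħ²/2m · φ'') dx = 0.046436, so ⟨T⟩ = 0.046436 / 0.53089.
⟨T⟩ = 0.087469.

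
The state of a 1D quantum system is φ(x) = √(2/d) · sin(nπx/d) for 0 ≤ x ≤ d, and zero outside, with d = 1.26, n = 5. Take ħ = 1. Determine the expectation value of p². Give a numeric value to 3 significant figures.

155.

p² φ = −ħ² d²φ/dx²; ⟨p²⟩ = −ħ² ∫ φ*·φ'' dx.
d/dx sin(nπx/d) = (nπ/d)·cos(nπx/d) and d²/dx² sin(nπx/d) = −(nπ/d)²·sin(nπx/d); on 0 ≤ x ≤ d, ∫sin²(nπx/d) dx = d/2 and ∫sin(nπx/d)·cos(nπx/d) dx = 0.
⟨p²⟩ = 155.42.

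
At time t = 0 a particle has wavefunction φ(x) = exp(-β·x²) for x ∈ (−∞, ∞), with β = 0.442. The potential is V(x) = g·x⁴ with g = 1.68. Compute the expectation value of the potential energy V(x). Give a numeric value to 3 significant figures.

⟨V⟩ = ∫ V(x)·|φ|² dx / ∫|φ|² dx.
Gaussian moments: ∫x^(2j)·e^(−2βx²) dx = (2j−1)!!/(4β)^j · √(π/(2β)), odd powers integrate to 0; here √(π/(2β)) = 1.8852.
State is unnormalized: ∫|φ|² dx = 1.8852, and ∫φ*·V(x)·φ dx = 3.0396, so ⟨V⟩ = 3.0396 / 1.8852.
⟨V⟩ = 1.6124.

1.61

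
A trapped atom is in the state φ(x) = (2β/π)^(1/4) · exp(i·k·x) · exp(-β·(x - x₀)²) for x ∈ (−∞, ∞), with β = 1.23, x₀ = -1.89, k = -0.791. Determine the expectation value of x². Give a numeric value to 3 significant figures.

3.78

⟨x²⟩ = ∫ x²·|φ|² dx (integrals over the domain).
Gaussian moments (u = x − x₀): ∫u^(2j)·e^(−2βu²) du = (2j−1)!!/(4β)^j · √(π/(2β)), odd powers integrate to 0; here √(π/(2β)) = 1.1301.
⟨x²⟩ = 3.7754.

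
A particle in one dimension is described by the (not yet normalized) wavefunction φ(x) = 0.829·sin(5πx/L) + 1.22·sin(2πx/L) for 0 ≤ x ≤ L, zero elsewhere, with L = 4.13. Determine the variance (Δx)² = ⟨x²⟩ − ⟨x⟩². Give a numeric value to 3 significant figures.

1.26

Compute ⟨x⟩ and ⟨x²⟩ separately, then (Δx)² = ⟨x²⟩ − ⟨x⟩².
On 0 ≤ x ≤ L (j ≠ l): ∫sin²(jπx/L) dx = L/2, ∫sin(jπx/L)·sin(lπx/L) dx = 0; diagonal moments ∫x·sin²(jπx/L) dx = L²/4, ∫x²·sin²(jπx/L) dx = L³·(1/6 − 1/(4j²π²)); cross terms ∫x·sin(jπx/L)·sin(lπx/L) dx = 0 for j + l even and −4jlL²/(π²(j² − l²)²) for j + l odd, ∫x²·sin(jπx/L)·sin(lπx/L) dx = (−1)^(j+l)·4jlL³/(π²(j² − l²)²); higher powers the same way via product-to-sum and parts.
Normalization: ∫|φ|² dx = 4.4927.
⟨x⟩ = 1.9944 and ⟨x²⟩ = 5.2354.
(Δx)² = 5.2354 − (1.9944)² = 1.2577.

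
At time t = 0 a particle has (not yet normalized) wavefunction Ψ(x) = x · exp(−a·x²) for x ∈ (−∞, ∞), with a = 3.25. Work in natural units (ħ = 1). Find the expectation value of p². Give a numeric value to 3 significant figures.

p² Ψ = −ħ² d²Ψ/dx²; ⟨p²⟩ = −ħ² ∫ Ψ*·Ψ'' dx / ∫|Ψ|² dx.
Expand each integrand as polynomial × e^(−2ax²) and use ∫x^(2j)·e^(−2ax²) dx = (2j−1)!!/(4a)^j · √(π/(2a)), odd powers → 0; here √(π/(2a)) = 0.69521. Differentiate with the product rule, d/dx e^(−ax²) = −2ax·e^(−ax²).
State is unnormalized: ∫|Ψ|² dx = 0.053478, and ∫Ψ*·(−ħ² Ψ'') dx = 0.52141, so ⟨p²⟩ = 0.52141 / 0.053478.
⟨p²⟩ = 9.7500.

9.75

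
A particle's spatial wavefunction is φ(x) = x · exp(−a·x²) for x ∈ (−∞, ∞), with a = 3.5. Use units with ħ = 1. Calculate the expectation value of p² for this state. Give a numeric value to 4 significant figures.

10.50

p² φ = −ħ² d²φ/dx²; ⟨p²⟩ = −ħ² ∫ φ*·φ'' dx / ∫|φ|² dx.
Expand each integrand as polynomial × e^(−2ax²) and use ∫x^(2j)·e^(−2ax²) dx = (2j−1)!!/(4a)^j · √(π/(2a)), odd powers → 0; here √(π/(2a)) = 0.66992. Differentiate with the product rule, d/dx e^(−ax²) = −2ax·e^(−ax²).
State is unnormalized: ∫|φ|² dx = 0.047852, and ∫φ*·(−ħ² φ'') dx = 0.50244, so ⟨p²⟩ = 0.50244 / 0.047852.
⟨p²⟩ = 10.500.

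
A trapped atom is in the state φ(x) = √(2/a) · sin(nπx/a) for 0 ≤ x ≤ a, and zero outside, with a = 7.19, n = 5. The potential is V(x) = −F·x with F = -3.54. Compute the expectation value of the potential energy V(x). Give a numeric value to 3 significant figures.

12.7

⟨V⟩ = ∫ V(x)·|φ|² dx.
With sin²θ = (1 − cos2θ)/2 on 0 ≤ x ≤ a: ∫sin²(nπx/a) dx = a/2, ∫x·sin²(nπx/a) dx = a²/4, ∫x²·sin²(nπx/a) dx = a³·(1/6 − 1/(4n²π²)); higher powers xᵏ the same way, integrating xᵏ·cos(2nπx/a) by parts.
⟨V⟩ = 12.726.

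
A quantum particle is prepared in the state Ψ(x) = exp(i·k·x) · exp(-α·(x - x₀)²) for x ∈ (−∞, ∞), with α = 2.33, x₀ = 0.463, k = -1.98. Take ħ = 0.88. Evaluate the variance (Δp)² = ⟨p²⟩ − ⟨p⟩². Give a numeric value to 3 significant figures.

1.80

Compute ⟨p⟩ and ⟨p²⟩ separately; (Δp)² = ⟨p²⟩ − ⟨p⟩².
Gaussian moments (u = x − x₀): ∫u^(2j)·e^(−2αu²) du = (2j−1)!!/(4α)^j · √(π/(2α)), odd powers integrate to 0; here √(π/(2α)) = 0.82107. Derivatives: Ψ′ = (ik − 2αu)·Ψ, Ψ″ = ((ik − 2αu)² − 2α)·Ψ; the odd-in-u pieces drop out.
Normalization: ∫|Ψ|² dx = 0.82107.
⟨p⟩ = -1.7424 and ⟨p²⟩ = 4.8403.
(Δp)² = 4.8403 − (-1.7424)² = 1.8044.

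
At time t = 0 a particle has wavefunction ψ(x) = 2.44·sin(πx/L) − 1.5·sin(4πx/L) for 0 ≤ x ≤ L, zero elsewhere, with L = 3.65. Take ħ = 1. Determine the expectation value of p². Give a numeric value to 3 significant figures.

3.79

p² ψ = −ħ² d²ψ/dx²; ⟨p²⟩ = −ħ² ∫ ψ*·ψ'' dx / ∫|ψ|² dx.
d²/dx² sin(jπx/L) = −(jπ/L)²·sin(jπx/L); on 0 ≤ x ≤ L, ∫sin²(jπx/L) dx = L/2 and ∫sin(jπx/L)·sin(lπx/L) dx = 0 for j ≠ l, so only diagonal terms survive in ∫|ψ|² and ∫ψ·ψ″; ∫ψ·ψ′ dx = [ψ²/2] between the walls = 0.
State is unnormalized: ∫|ψ|² dx = 14.972, and ∫ψ*·(−ħ² ψ'') dx = 56.721, so ⟨p²⟩ = 56.721 / 14.972.
⟨p²⟩ = 3.7886.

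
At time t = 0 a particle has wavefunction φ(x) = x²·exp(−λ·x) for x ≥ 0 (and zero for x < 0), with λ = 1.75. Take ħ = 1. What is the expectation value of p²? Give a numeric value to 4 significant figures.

p² φ = −ħ² d²φ/dx²; ⟨p²⟩ = −ħ² ∫ φ*·φ'' dx / ∫|φ|² dx.
Differentiate x²·exp(−λ·x) with the product rule; every integrand then reduces to terms xʲ·e^(−2λx) on [0, ∞), with ∫₀^∞ xʲ·e^(−2λx) dx = j!/(2λ)^(j+1).
State is unnormalized: ∫|φ|² dx = 0.045695, and ∫φ*·(−ħ² φ'') dx = 0.046647, so ⟨p²⟩ = 0.046647 / 0.045695.
⟨p²⟩ = 1.0208.

1.021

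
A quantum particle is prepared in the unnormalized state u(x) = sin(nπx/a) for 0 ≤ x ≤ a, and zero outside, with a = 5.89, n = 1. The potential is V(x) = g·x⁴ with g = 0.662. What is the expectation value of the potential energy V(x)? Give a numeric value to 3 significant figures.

90.9

⟨V⟩ = ∫ V(x)·|u|² dx / ∫|u|² dx.
With sin²θ = (1 − cos2θ)/2 on 0 ≤ x ≤ a: ∫sin²(nπx/a) dx = a/2, ∫x·sin²(nπx/a) dx = a²/4, ∫x²·sin²(nπx/a) dx = a³·(1/6 − 1/(4n²π²)); higher powers xᵏ the same way, integrating xᵏ·cos(2nπx/a) by parts.
State is unnormalized: ∫|u|² dx = 2.9450, and ∫u*·V(x)·u dx = 267.67, so ⟨V⟩ = 267.67 / 2.9450.
⟨V⟩ = 90.891.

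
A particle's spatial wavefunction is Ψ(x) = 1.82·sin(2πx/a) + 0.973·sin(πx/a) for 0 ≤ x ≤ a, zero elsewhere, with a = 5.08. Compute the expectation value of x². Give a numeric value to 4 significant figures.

4.192

⟨x²⟩ = ∫ x²·|Ψ|² dx / ∫|Ψ|² dx (integrals over the domain).
On 0 ≤ x ≤ a (j ≠ l): ∫sin²(jπx/a) dx = a/2, ∫sin(jπx/a)·sin(lπx/a) dx = 0; diagonal moments ∫x·sin²(jπx/a) dx = a²/4, ∫x²·sin²(jπx/a) dx = a³·(1/6 − 1/(4j²π²)); cross terms ∫x·sin(jπx/a)·sin(lπx/a) dx = 0 for j + l even and −4jla²/(π²(j² − l²)²) for j + l odd, ∫x²·sin(jπx/a)·sin(lπx/a) dx = (−1)^(j+l)·4jla³/(π²(j² − l²)²); higher powers the same way via product-to-sum and parts.
State is unnormalized: ∫|Ψ|² dx = 10.818, and ∫Ψ*·x²·Ψ dx = 45.349, so ⟨x²⟩ = 45.349 / 10.818.
⟨x²⟩ = 4.1919.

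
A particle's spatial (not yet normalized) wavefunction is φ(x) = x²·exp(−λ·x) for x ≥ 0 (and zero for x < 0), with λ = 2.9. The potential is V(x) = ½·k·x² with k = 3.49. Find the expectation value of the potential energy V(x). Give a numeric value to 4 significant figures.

1.556

⟨V⟩ = ∫ V(x)·|φ|² dx / ∫|φ|² dx.
Every integrand reduces to terms xʲ·e^(−2λx) on [0, ∞); use ∫₀^∞ xʲ·e^(−2λx) dx = j!/(2λ)^(j+1).
State is unnormalized: ∫|φ|² dx = 0.0036565, and ∫φ*·V(x)·φ dx = 0.0056903, so ⟨V⟩ = 0.0056903 / 0.0036565.
⟨V⟩ = 1.5562.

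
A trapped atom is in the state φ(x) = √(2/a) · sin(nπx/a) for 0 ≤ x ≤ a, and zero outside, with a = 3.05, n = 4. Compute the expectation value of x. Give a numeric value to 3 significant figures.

⟨x⟩ = ∫ x·|φ|² dx (integrals over the domain).
With sin²θ = (1 − cos2θ)/2 on 0 ≤ x ≤ a: ∫sin²(nπx/a) dx = a/2, ∫x·sin²(nπx/a) dx = a²/4, ∫x²·sin²(nπx/a) dx = a³·(1/6 − 1/(4n²π²)); higher powers xᵏ the same way, integrating xᵏ·cos(2nπx/a) by parts.
⟨x⟩ = 1.5250.

1.53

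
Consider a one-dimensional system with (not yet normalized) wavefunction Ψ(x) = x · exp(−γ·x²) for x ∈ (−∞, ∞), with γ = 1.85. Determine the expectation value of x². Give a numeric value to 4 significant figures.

0.4054

⟨x²⟩ = ∫ x²·|Ψ|² dx / ∫|Ψ|² dx (integrals over the domain).
Expand each integrand as polynomial × e^(−2γx²) and use ∫x^(2j)·e^(−2γx²) dx = (2j−1)!!/(4γ)^j · √(π/(2γ)), odd powers → 0; here √(π/(2γ)) = 0.92145.
State is unnormalized: ∫|Ψ|² dx = 0.12452, and ∫Ψ*·x²·Ψ dx = 0.050481, so ⟨x²⟩ = 0.050481 / 0.12452.
⟨x²⟩ = 0.40541.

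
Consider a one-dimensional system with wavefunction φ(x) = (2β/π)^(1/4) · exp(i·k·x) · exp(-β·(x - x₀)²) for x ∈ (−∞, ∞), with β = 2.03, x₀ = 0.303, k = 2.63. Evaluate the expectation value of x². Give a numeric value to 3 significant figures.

0.215

⟨x²⟩ = ∫ x²·|φ|² dx (integrals over the domain).
Gaussian moments (u = x − x₀): ∫u^(2j)·e^(−2βu²) du = (2j−1)!!/(4β)^j · √(π/(2β)), odd powers integrate to 0; here √(π/(2β)) = 0.87965.
⟨x²⟩ = 0.21496.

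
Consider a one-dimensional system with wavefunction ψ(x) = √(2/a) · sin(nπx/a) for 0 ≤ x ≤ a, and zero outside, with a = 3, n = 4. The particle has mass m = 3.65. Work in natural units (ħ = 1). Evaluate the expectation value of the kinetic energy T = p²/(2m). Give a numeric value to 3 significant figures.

2.40

T = −(ħ²/2m) d²/dx², so ⟨T⟩ = −(ħ²/2m) ∫ ψ*·ψ'' dx; with m = 3.65.
d/dx sin(nπx/a) = (nπ/a)·cos(nπx/a) and d²/dx² sin(nπx/a) = −(nπ/a)²·sin(nπx/a); on 0 ≤ x ≤ a, ∫sin²(nπx/a) dx = a/2 and ∫sin(nπx/a)·cos(nπx/a) dx = 0.
⟨T⟩ = 2.4036.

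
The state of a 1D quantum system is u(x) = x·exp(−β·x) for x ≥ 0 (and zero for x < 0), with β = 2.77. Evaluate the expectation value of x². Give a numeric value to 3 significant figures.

⟨x²⟩ = ∫ x²·|u|² dx / ∫|u|² dx (integrals over the domain).
Every integrand reduces to terms xʲ·e^(−2βx) on [0, ∞); use ∫₀^∞ xʲ·e^(−2βx) dx = j!/(2β)^(j+1).
State is unnormalized: ∫|u|² dx = 0.011763, and ∫u*·x²·u dx = 0.0045990, so ⟨x²⟩ = 0.0045990 / 0.011763.
⟨x²⟩ = 0.39099.

0.391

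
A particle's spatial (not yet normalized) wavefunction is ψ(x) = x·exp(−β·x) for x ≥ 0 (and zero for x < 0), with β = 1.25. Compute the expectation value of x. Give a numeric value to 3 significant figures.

1.20

⟨x⟩ = ∫ x·|ψ|² dx / ∫|ψ|² dx (integrals over the domain).
Every integrand reduces to terms xʲ·e^(−2βx) on [0, ∞); use ∫₀^∞ xʲ·e^(−2βx) dx = j!/(2β)^(j+1).
State is unnormalized: ∫|ψ|² dx = 0.12800, and ∫ψ*·x·ψ dx = 0.15360, so ⟨x⟩ = 0.15360 / 0.12800.
⟨x⟩ = 1.2000.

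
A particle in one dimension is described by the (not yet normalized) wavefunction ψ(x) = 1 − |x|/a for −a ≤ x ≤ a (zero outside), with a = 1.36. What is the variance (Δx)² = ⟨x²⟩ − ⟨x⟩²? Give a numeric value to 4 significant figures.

0.1850

Compute ⟨x⟩ and ⟨x²⟩ separately, then (Δx)² = ⟨x²⟩ − ⟨x⟩².
ψ is even, so ∫ over [−a, a] = 2∫₀ᵃ with ψ = 1 − x/a there: ∫₀ᵃ (1 − x/a)² dx = a/3, ∫₀ᵃ x²(1 − x/a)² dx = a³/30, ∫₀ᵃ x⁴(1 − x/a)² dx = a⁵/105.
Normalization: ∫|ψ|² dx = 0.90667.
⟨x⟩ = 0.0000 and ⟨x²⟩ = 0.18496.
(Δx)² = 0.18496 − (0.0000)² = 0.18496.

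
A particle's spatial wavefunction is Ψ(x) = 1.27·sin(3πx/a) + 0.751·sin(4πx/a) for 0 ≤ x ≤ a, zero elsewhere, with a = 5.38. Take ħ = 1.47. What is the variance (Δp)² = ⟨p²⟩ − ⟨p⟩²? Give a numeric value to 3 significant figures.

7.97

Compute ⟨p⟩ and ⟨p²⟩ separately; (Δp)² = ⟨p²⟩ − ⟨p⟩².
d²/dx² sin(jπx/a) = −(jπ/a)²·sin(jπx/a); on 0 ≤ x ≤ a, ∫sin²(jπx/a) dx = a/2 and ∫sin(jπx/a)·sin(lπx/a) dx = 0 for j ≠ l, so only diagonal terms survive in ∫|Ψ|² and ∫Ψ·Ψ″; ∫Ψ·Ψ′ dx = [Ψ²/2] between the walls = 0.
Normalization: ∫|Ψ|² dx = 5.8559.
⟨p⟩ = 0.0000 and ⟨p²⟩ = 7.9678.
(Δp)² = 7.9678 − (0.0000)² = 7.9678.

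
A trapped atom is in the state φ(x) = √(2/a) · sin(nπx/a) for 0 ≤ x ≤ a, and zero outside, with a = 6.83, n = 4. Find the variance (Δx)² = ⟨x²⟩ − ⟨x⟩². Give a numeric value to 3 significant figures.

3.74

Compute ⟨x⟩ and ⟨x²⟩ separately, then (Δx)² = ⟨x²⟩ − ⟨x⟩².
With sin²θ = (1 − cos2θ)/2 on 0 ≤ x ≤ a: ∫sin²(nπx/a) dx = a/2, ∫x·sin²(nπx/a) dx = a²/4, ∫x²·sin²(nπx/a) dx = a³·(1/6 − 1/(4n²π²)); higher powers xᵏ the same way, integrating xᵏ·cos(2nπx/a) by parts.
⟨x⟩ = 3.4150 and ⟨x²⟩ = 15.402.
(Δx)² = 15.402 − (3.4150)² = 3.7397.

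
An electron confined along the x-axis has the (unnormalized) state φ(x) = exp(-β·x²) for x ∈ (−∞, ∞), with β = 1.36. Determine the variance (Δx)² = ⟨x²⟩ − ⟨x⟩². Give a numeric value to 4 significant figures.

0.1838

Compute ⟨x⟩ and ⟨x²⟩ separately, then (Δx)² = ⟨x²⟩ − ⟨x⟩².
Gaussian moments: ∫x^(2j)·e^(−2βx²) dx = (2j−1)!!/(4β)^j · √(π/(2β)), odd powers integrate to 0; here √(π/(2β)) = 1.0747.
Normalization: ∫|φ|² dx = 1.0747.
⟨x⟩ = 0.0000 and ⟨x²⟩ = 0.18382.
(Δx)² = 0.18382 − (0.0000)² = 0.18382.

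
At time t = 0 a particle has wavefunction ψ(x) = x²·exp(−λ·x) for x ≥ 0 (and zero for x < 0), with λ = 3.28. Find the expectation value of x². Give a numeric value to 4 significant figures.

⟨x²⟩ = ∫ x²·|ψ|² dx / ∫|ψ|² dx (integrals over the domain).
Every integrand reduces to terms xʲ·e^(−2λx) on [0, ∞); use ∫₀^∞ xʲ·e^(−2λx) dx = j!/(2λ)^(j+1).
State is unnormalized: ∫|ψ|² dx = 0.0019756, and ∫ψ*·x²·ψ dx = 0.0013772, so ⟨x²⟩ = 0.0013772 / 0.0019756.
⟨x²⟩ = 0.69713.

0.6971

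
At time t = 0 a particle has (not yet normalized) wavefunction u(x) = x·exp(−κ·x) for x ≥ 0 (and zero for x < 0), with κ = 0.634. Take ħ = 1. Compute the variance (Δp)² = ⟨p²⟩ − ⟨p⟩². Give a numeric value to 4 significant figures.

Compute ⟨p⟩ and ⟨p²⟩ separately; (Δp)² = ⟨p²⟩ − ⟨p⟩².
Differentiate x·exp(−κ·x) with the product rule; every integrand then reduces to terms xʲ·e^(−2κx) on [0, ∞), with ∫₀^∞ xʲ·e^(−2κx) dx = j!/(2κ)^(j+1).
Normalization: ∫|u|² dx = 0.98101.
⟨p⟩ = 0.0000 and ⟨p²⟩ = 0.40196.
(Δp)² = 0.40196 − (0.0000)² = 0.40196.

0.4020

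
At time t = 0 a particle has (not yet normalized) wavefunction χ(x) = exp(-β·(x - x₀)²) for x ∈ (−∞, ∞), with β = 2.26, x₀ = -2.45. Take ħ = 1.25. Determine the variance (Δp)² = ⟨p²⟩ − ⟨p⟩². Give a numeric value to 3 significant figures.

3.53

Compute ⟨p⟩ and ⟨p²⟩ separately; (Δp)² = ⟨p²⟩ − ⟨p⟩².
Gaussian moments (u = x − x₀): ∫u^(2j)·e^(−2βu²) du = (2j−1)!!/(4β)^j · √(π/(2β)), odd powers integrate to 0; here √(π/(2β)) = 0.83369. Derivatives: d/dx e^(−βu²) = −2βu·e^(−βu²), d²/dx² e^(−βu²) = (4β²u² − 2β)·e^(−βu²).
Normalization: ∫|χ|² dx = 0.83369.
⟨p⟩ = 0.0000 and ⟨p²⟩ = 3.5313.
(Δp)² = 3.5313 − (0.0000)² = 3.5313.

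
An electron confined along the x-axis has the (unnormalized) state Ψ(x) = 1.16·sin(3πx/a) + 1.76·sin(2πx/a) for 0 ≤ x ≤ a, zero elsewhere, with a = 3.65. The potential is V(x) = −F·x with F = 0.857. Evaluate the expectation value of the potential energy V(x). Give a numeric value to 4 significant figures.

-1.005

⟨V⟩ = ∫ V(x)·|Ψ|² dx / ∫|Ψ|² dx.
On 0 ≤ x ≤ a (j ≠ l): ∫sin²(jπx/a) dx = a/2, ∫sin(jπx/a)·sin(lπx/a) dx = 0; diagonal moments ∫x·sin²(jπx/a) dx = a²/4, ∫x²·sin²(jπx/a) dx = a³·(1/6 − 1/(4j²π²)); cross terms ∫x·sin(jπx/a)·sin(lπx/a) dx = 0 for j + l even and −4jla²/(π²(j² − l²)²) for j + l odd, ∫x²·sin(jπx/a)·sin(lπx/a) dx = (−1)^(j+l)·4jla³/(π²(j² − l²)²); higher powers the same way via product-to-sum and parts.
State is unnormalized: ∫|Ψ|² dx = 8.1088, and ∫Ψ*·V(x)·Ψ dx = -8.1478, so ⟨V⟩ = -8.1478 / 8.1088.
⟨V⟩ = -1.0048.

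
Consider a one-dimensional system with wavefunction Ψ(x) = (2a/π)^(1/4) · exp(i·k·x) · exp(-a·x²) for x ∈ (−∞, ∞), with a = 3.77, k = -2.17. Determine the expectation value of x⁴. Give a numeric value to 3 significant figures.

⟨x⁴⟩ = ∫ x⁴·|Ψ|² dx (integrals over the domain).
Gaussian moments: ∫x^(2j)·e^(−2ax²) dx = (2j−1)!!/(4a)^j · √(π/(2a)), odd powers integrate to 0; here √(π/(2a)) = 0.64549.
⟨x⁴⟩ = 0.013192.

0.0132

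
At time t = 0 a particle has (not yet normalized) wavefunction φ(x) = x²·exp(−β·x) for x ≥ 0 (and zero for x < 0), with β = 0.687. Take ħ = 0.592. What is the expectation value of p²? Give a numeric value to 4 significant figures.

p² φ = −ħ² d²φ/dx²; ⟨p²⟩ = −ħ² ∫ φ*·φ'' dx / ∫|φ|² dx.
Differentiate x²·exp(−β·x) with the product rule; every integrand then reduces to terms xʲ·e^(−2βx) on [0, ∞), with ∫₀^∞ xʲ·e^(−2βx) dx = j!/(2β)^(j+1).
State is unnormalized: ∫|φ|² dx = 4.9009, and ∫φ*·(−ħ² φ'') dx = 0.27022, so ⟨p²⟩ = 0.27022 / 4.9009.
⟨p²⟩ = 0.055136.

0.05514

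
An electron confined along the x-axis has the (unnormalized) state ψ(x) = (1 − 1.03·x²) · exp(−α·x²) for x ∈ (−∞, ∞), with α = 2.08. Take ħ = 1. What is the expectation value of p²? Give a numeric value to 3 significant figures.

3.53

p² ψ = −ħ² d²ψ/dx²; ⟨p²⟩ = −ħ² ∫ ψ*·ψ'' dx / ∫|ψ|² dx.
Expand each integrand as polynomial × e^(−2αx²) and use ∫x^(2j)·e^(−2αx²) dx = (2j−1)!!/(4α)^j · √(π/(2α)), odd powers → 0; here √(π/(2α)) = 0.86902. Differentiate with the product rule, d/dx e^(−αx²) = −2αx·e^(−αx²).
State is unnormalized: ∫|ψ|² dx = 0.69381, and ∫ψ*·(−ħ² ψ'') dx = 2.4490, so ⟨p²⟩ = 2.4490 / 0.69381.
⟨p²⟩ = 3.5298.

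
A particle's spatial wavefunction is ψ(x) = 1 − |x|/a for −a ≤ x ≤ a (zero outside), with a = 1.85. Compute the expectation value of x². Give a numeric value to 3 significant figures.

⟨x²⟩ = ∫ x²·|ψ|² dx / ∫|ψ|² dx (integrals over the domain).
ψ is even, so ∫ over [−a, a] = 2∫₀ᵃ with ψ = 1 − x/a there: ∫₀ᵃ (1 − x/a)² dx = a/3, ∫₀ᵃ x²(1 − x/a)² dx = a³/30, ∫₀ᵃ x⁴(1 − x/a)² dx = a⁵/105.
State is unnormalized: ∫|ψ|² dx = 1.2333, and ∫ψ*·x²·ψ dx = 0.42211, so ⟨x²⟩ = 0.42211 / 1.2333.
⟨x²⟩ = 0.34225.

0.342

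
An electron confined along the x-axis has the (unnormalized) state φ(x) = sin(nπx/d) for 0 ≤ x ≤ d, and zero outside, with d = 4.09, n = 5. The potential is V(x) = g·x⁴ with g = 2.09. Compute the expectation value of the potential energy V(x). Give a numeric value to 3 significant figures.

⟨V⟩ = ∫ V(x)·|φ|² dx / ∫|φ|² dx.
With sin²θ = (1 − cos2θ)/2 on 0 ≤ x ≤ d: ∫sin²(nπx/d) dx = d/2, ∫x·sin²(nπx/d) dx = d²/4, ∫x²·sin²(nπx/d) dx = d³·(1/6 − 1/(4n²π²)); higher powers xᵏ the same way, integrating xᵏ·cos(2nπx/d) by parts.
State is unnormalized: ∫|φ|² dx = 2.0450, and ∫φ*·V(x)·φ dx = 234.38, so ⟨V⟩ = 234.38 / 2.0450.
⟨V⟩ = 114.61.

115.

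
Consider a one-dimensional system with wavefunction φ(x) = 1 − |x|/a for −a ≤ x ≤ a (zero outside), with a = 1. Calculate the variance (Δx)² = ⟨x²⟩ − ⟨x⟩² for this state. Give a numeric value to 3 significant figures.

0.100

Compute ⟨x⟩ and ⟨x²⟩ separately, then (Δx)² = ⟨x²⟩ − ⟨x⟩².
φ is even, so ∫ over [−a, a] = 2∫₀ᵃ with φ = 1 − x/a there: ∫₀ᵃ (1 − x/a)² dx = a/3, ∫₀ᵃ x²(1 − x/a)² dx = a³/30, ∫₀ᵃ x⁴(1 − x/a)² dx = a⁵/105.
Normalization: ∫|φ|² dx = 0.66667.
⟨x⟩ = 0.0000 and ⟨x²⟩ = 0.10000.
(Δx)² = 0.10000 − (0.0000)² = 0.10000.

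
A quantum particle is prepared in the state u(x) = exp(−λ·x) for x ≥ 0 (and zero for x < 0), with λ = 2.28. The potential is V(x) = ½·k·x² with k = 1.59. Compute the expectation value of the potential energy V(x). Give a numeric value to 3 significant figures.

0.0765

⟨V⟩ = ∫ V(x)·|u|² dx / ∫|u|² dx.
Every integrand reduces to terms xʲ·e^(−2λx) on [0, ∞); use ∫₀^∞ xʲ·e^(−2λx) dx = j!/(2λ)^(j+1).
State is unnormalized: ∫|u|² dx = 0.21930, and ∫u*·V(x)·u dx = 0.016769, so ⟨V⟩ = 0.016769 / 0.21930.
⟨V⟩ = 0.076466.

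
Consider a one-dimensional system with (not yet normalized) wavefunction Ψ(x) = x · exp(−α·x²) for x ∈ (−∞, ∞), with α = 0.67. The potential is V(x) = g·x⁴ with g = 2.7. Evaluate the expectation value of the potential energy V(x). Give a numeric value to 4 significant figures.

⟨V⟩ = ∫ V(x)·|Ψ|² dx / ∫|Ψ|² dx.
Expand each integrand as polynomial × e^(−2αx²) and use ∫x^(2j)·e^(−2αx²) dx = (2j−1)!!/(4α)^j · √(π/(2α)), odd powers → 0; here √(π/(2α)) = 1.5312.
State is unnormalized: ∫|Ψ|² dx = 0.57133, and ∫Ψ*·V(x)·Ψ dx = 3.2216, so ⟨V⟩ = 3.2216 / 0.57133.
⟨V⟩ = 5.6388.

5.639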